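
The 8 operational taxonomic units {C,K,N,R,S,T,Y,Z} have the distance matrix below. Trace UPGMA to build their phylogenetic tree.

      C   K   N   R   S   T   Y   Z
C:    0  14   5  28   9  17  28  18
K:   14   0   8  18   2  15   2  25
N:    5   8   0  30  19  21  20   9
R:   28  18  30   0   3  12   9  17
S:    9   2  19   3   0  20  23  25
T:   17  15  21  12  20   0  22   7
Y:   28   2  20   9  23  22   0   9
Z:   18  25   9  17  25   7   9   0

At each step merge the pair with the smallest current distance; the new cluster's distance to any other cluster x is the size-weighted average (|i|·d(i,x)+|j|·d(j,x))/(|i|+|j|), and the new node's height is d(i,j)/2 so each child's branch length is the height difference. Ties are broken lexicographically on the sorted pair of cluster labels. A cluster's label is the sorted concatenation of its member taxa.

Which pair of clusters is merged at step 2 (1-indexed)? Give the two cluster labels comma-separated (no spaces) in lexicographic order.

C,N

iteration 1: select K,S (d=2); attach at lengths (1, 1); label the merged cluster KS
  updated: d(C,KS)=23/2, d(KS,N)=27/2, d(KS,R)=21/2, d(KS,T)=35/2, d(KS,Y)=25/2, d(KS,Z)=25
iteration 2: select C,N (d=5); attach at lengths (5/2, 5/2); label the merged cluster CN
  updated: d(CN,KS)=25/2, d(CN,R)=29, d(CN,T)=19, d(CN,Y)=24, d(CN,Z)=27/2
iteration 3: select T,Z (d=7); attach at lengths (7/2, 7/2); label the merged cluster TZ
  updated: d(CN,TZ)=65/4, d(KS,TZ)=85/4, d(R,TZ)=29/2, d(TZ,Y)=31/2
iteration 4: select R,Y (d=9); attach at lengths (9/2, 9/2); label the merged cluster RY
  updated: d(CN,RY)=53/2, d(KS,RY)=23/2, d(RY,TZ)=15
iteration 5: select KS,RY (d=23/2); attach at lengths (19/4, 5/4); label the merged cluster KRSY
  updated: d(CN,KRSY)=39/2, d(KRSY,TZ)=145/8
iteration 6: select CN,TZ (d=65/4); attach at lengths (45/8, 37/8); label the merged cluster CNTZ
  updated: d(CNTZ,KRSY)=301/16
iteration 7: select CNTZ,KRSY (d=301/16); attach at lengths (41/32, 117/32); label the merged cluster CKNRSTYZ
final tree: (((C:5/2,N:5/2):45/8,(T:7/2,Z:7/2):37/8):41/32,((K:1,S:1):19/4,(R:9/2,Y:9/2):5/4):117/32)
total length: 707/16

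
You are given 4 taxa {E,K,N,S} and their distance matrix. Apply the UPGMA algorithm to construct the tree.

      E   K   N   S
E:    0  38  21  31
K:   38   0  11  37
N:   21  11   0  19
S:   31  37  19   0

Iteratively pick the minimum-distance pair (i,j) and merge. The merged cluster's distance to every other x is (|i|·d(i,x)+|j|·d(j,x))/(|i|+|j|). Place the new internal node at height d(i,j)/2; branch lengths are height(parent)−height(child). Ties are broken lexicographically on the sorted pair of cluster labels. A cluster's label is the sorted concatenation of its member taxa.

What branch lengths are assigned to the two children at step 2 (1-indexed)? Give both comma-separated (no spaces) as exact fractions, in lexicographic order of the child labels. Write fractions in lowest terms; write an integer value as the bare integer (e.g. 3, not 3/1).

1. join K+N (d=11) ⇒ KN; edges |K|=11/2, |N|=11/2
  updated: d(E,KN)=59/2, d(KN,S)=28
2. join KN+S (d=28) ⇒ KNS; edges |KN|=17/2, |S|=14
  updated: d(E,KNS)=30
3. join E+KNS (d=30) ⇒ EKNS; edges |E|=15, |KNS|=1
final tree: (E:15,((K:11/2,N:11/2):17/2,S:14):1)
total length: 99/2

17/2,14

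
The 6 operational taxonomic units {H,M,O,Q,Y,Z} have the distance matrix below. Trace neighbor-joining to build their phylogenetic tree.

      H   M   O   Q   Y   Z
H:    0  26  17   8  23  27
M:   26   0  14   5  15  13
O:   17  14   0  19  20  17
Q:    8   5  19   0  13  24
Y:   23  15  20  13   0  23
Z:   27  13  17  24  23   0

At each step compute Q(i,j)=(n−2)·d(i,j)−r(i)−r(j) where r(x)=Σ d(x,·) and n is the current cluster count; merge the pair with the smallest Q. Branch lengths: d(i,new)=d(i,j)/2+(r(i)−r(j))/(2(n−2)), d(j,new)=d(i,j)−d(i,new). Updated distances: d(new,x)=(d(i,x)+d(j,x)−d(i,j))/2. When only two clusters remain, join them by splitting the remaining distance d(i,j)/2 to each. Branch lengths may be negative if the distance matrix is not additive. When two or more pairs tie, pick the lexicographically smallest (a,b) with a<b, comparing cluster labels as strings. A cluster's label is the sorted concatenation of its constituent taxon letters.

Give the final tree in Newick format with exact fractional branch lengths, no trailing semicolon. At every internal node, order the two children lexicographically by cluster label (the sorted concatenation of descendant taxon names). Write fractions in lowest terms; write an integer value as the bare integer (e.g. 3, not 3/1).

(((((H:8,Q:0):31/6,Y:53/6):21/8,O:59/8):13/8,M:7/2):19/4,Z:19/4)

step 1: merge (H,Q) at d=8, Q=-138; branch lengths H→8, Q→0; new cluster HQ
  updated: d(HQ,M)=23/2, d(HQ,O)=14, d(HQ,Y)=14, d(HQ,Z)=43/2
step 2: merge (HQ,Y) at d=14, Q=-91; branch lengths HQ→31/6, Y→53/6; new cluster HQY
  updated: d(HQY,M)=25/4, d(HQY,O)=10, d(HQY,Z)=61/4
step 3: merge (HQY,O) at d=10, Q=-105/2; branch lengths HQY→21/8, O→59/8; new cluster HOQY
  updated: d(HOQY,M)=41/8, d(HOQY,Z)=89/8
step 4: merge (HOQY,M) at d=41/8, Q=-117/4; branch lengths HOQY→13/8, M→7/2; new cluster HMOQY
  updated: d(HMOQY,Z)=19/2
step 5: merge (HMOQY,Z) at d=19/2; branch lengths HMOQY→19/4, Z→19/4; new cluster HMOQYZ
final tree: (((((H:8,Q:0):31/6,Y:53/6):21/8,O:59/8):13/8,M:7/2):19/4,Z:19/4)
total length: 373/8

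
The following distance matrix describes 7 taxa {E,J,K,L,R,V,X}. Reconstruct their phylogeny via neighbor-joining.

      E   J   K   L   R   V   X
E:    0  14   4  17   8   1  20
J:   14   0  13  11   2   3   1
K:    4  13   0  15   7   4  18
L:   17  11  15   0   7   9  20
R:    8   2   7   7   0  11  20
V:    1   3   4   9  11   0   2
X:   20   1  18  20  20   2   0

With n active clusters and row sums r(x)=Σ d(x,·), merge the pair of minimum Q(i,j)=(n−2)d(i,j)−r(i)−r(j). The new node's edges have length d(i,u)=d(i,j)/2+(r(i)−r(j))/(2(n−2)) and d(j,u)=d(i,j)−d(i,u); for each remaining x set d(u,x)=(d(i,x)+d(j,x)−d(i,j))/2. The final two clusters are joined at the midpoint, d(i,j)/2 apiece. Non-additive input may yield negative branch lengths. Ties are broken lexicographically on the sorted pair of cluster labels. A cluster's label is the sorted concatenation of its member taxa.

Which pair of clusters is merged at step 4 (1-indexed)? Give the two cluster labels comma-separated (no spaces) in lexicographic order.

1. join J+X (d=1, Q=-120) ⇒ JX; edges |J|=-16/5, |X|=21/5
  updated: d(E,JX)=33/2, d(JX,K)=15, d(JX,L)=15, d(JX,R)=21/2, d(JX,V)=2
2. join L+R (d=7, Q=-157/2) ⇒ LR; edges |L|=95/16, |R|=17/16
  updated: d(E,LR)=9, d(JX,LR)=37/4, d(K,LR)=15/2, d(LR,V)=13/2
3. join JX+V (d=2, Q=-201/4) ⇒ JVX; edges |JX|=47/8, |V|=-31/8
  updated: d(E,JVX)=31/4, d(JVX,K)=17/2, d(JVX,LR)=55/8
4. join E+K (d=4, Q=-131/4) ⇒ EK; edges |E|=35/16, |K|=29/16
  updated: d(EK,JVX)=49/8, d(EK,LR)=25/4
5. join EK+JVX (d=49/8, Q=-77/4) ⇒ EJKVX; edges |EK|=11/4, |JVX|=27/8
  updated: d(EJKVX,LR)=7/2
6. join EJKVX+LR (d=7/2) ⇒ EJKLRVX; edges |EJKVX|=7/4, |LR|=7/4
final tree: (((E:35/16,K:29/16):11/4,((J:-16/5,X:21/5):47/8,V:-31/8):27/8):7/4,(L:95/16,R:17/16):7/4)
total length: 189/8

E,K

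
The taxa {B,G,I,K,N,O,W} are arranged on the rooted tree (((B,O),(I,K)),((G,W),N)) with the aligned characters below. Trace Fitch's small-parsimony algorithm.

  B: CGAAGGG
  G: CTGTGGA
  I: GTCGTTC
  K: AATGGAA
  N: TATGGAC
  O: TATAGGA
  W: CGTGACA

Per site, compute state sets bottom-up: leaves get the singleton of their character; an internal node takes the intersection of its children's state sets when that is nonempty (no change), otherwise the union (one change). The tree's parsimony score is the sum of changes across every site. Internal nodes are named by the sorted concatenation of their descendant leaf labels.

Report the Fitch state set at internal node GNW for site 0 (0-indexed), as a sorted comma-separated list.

C,T

[col 0] BO: children B:{C}, O:{T} ∪→ {C,T}; cost 1
[col 0] IK: children I:{G}, K:{A} ∪→ {A,G}; cost 1
[col 0] BIKO: children BO:{C,T}, IK:{A,G} ∪→ {A,C,G,T}; cost 1
[col 0] GW: children G:{C}, W:{C} ∩→ {C}; cost 0
[col 0] GNW: children GW:{C}, N:{T} ∪→ {C,T}; cost 1
[col 0] BGIKNOW: children BIKO:{A,C,G,T}, GNW:{C,T} ∩→ {C,T}; cost 0
[col 1] BO: children B:{G}, O:{A} ∪→ {A,G}; cost 1
[col 1] IK: children I:{T}, K:{A} ∪→ {A,T}; cost 1
[col 1] BIKO: children BO:{A,G}, IK:{A,T} ∩→ {A}; cost 0
[col 1] GW: children G:{T}, W:{G} ∪→ {G,T}; cost 1
[col 1] GNW: children GW:{G,T}, N:{A} ∪→ {A,G,T}; cost 1
[col 1] BGIKNOW: children BIKO:{A}, GNW:{A,G,T} ∩→ {A}; cost 0
[col 2] BO: children B:{A}, O:{T} ∪→ {A,T}; cost 1
[col 2] IK: children I:{C}, K:{T} ∪→ {C,T}; cost 1
[col 2] BIKO: children BO:{A,T}, IK:{C,T} ∩→ {T}; cost 0
[col 2] GW: children G:{G}, W:{T} ∪→ {G,T}; cost 1
[col 2] GNW: children GW:{G,T}, N:{T} ∩→ {T}; cost 0
[col 2] BGIKNOW: children BIKO:{T}, GNW:{T} ∩→ {T}; cost 0
[col 3] BO: children B:{A}, O:{A} ∩→ {A}; cost 0
[col 3] IK: children I:{G}, K:{G} ∩→ {G}; cost 0
[col 3] BIKO: children BO:{A}, IK:{G} ∪→ {A,G}; cost 1
[col 3] GW: children G:{T}, W:{G} ∪→ {G,T}; cost 1
[col 3] GNW: children GW:{G,T}, N:{G} ∩→ {G}; cost 0
[col 3] BGIKNOW: children BIKO:{A,G}, GNW:{G} ∩→ {G}; cost 0
[col 4] BO: children B:{G}, O:{G} ∩→ {G}; cost 0
[col 4] IK: children I:{T}, K:{G} ∪→ {G,T}; cost 1
[col 4] BIKO: children BO:{G}, IK:{G,T} ∩→ {G}; cost 0
[col 4] GW: children G:{G}, W:{A} ∪→ {A,G}; cost 1
[col 4] GNW: children GW:{A,G}, N:{G} ∩→ {G}; cost 0
[col 4] BGIKNOW: children BIKO:{G}, GNW:{G} ∩→ {G}; cost 0
[col 5] BO: children B:{G}, O:{G} ∩→ {G}; cost 0
[col 5] IK: children I:{T}, K:{A} ∪→ {A,T}; cost 1
[col 5] BIKO: children BO:{G}, IK:{A,T} ∪→ {A,G,T}; cost 1
[col 5] GW: children G:{G}, W:{C} ∪→ {C,G}; cost 1
[col 5] GNW: children GW:{C,G}, N:{A} ∪→ {A,C,G}; cost 1
[col 5] BGIKNOW: children BIKO:{A,G,T}, GNW:{A,C,G} ∩→ {A,G}; cost 0
[col 6] BO: children B:{G}, O:{A} ∪→ {A,G}; cost 1
[col 6] IK: children I:{C}, K:{A} ∪→ {A,C}; cost 1
[col 6] BIKO: children BO:{A,G}, IK:{A,C} ∩→ {A}; cost 0
[col 6] GW: children G:{A}, W:{A} ∩→ {A}; cost 0
[col 6] GNW: children GW:{A}, N:{C} ∪→ {A,C}; cost 1
[col 6] BGIKNOW: children BIKO:{A}, GNW:{A,C} ∩→ {A}; cost 0
per-site changes: [4, 4, 3, 2, 2, 4, 3]; total = 22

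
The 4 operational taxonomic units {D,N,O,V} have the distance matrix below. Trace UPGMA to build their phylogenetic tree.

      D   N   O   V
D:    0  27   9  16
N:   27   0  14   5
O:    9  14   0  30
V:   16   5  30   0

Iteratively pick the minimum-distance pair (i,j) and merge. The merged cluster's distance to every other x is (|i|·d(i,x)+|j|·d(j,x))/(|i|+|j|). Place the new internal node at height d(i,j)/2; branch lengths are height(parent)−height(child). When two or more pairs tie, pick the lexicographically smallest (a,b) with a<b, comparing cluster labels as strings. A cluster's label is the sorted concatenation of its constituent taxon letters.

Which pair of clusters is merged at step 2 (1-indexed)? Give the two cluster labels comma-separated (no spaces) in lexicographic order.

D,O

step 1: merge (N,V) at d=5; branch lengths N→5/2, V→5/2; new cluster NV
  updated: d(D,NV)=43/2, d(NV,O)=22
step 2: merge (D,O) at d=9; branch lengths D→9/2, O→9/2; new cluster DO
  updated: d(DO,NV)=87/4
step 3: merge (DO,NV) at d=87/4; branch lengths DO→51/8, NV→67/8; new cluster DNOV
final tree: ((D:9/2,O:9/2):51/8,(N:5/2,V:5/2):67/8)
total length: 115/4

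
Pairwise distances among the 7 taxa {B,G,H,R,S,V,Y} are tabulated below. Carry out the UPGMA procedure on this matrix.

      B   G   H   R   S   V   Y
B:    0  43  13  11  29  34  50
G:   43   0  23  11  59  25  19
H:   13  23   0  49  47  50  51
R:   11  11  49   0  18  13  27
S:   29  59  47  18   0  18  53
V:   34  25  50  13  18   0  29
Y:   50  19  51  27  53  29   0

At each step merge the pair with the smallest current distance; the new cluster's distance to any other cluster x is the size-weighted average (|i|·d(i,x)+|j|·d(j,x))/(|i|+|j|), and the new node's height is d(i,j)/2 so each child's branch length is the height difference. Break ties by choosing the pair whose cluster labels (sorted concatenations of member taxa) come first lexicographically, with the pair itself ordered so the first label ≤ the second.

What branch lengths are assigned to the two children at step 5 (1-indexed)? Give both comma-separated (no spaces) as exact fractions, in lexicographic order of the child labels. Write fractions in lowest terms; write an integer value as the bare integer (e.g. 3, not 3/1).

iteration 1: select B,R (d=11); attach at lengths (11/2, 11/2); label the merged cluster BR
  updated: d(BR,G)=27, d(BR,H)=31, d(BR,S)=47/2, d(BR,V)=47/2, d(BR,Y)=77/2
iteration 2: select S,V (d=18); attach at lengths (9, 9); label the merged cluster SV
  updated: d(BR,SV)=47/2, d(G,SV)=42, d(H,SV)=97/2, d(SV,Y)=41
iteration 3: select G,Y (d=19); attach at lengths (19/2, 19/2); label the merged cluster GY
  updated: d(BR,GY)=131/4, d(GY,H)=37, d(GY,SV)=83/2
iteration 4: select BR,SV (d=47/2); attach at lengths (25/4, 11/4); label the merged cluster BRSV
  updated: d(BRSV,GY)=297/8, d(BRSV,H)=159/4
iteration 5: select GY,H (d=37); attach at lengths (9, 37/2); label the merged cluster GHY
  updated: d(BRSV,GHY)=38
iteration 6: select BRSV,GHY (d=38); attach at lengths (29/4, 1/2); label the merged cluster BGHRSVY
final tree: (((B:11/2,R:11/2):25/4,(S:9,V:9):11/4):29/4,((G:19/2,Y:19/2):9,H:37/2):1/2)
total length: 369/4

9,37/2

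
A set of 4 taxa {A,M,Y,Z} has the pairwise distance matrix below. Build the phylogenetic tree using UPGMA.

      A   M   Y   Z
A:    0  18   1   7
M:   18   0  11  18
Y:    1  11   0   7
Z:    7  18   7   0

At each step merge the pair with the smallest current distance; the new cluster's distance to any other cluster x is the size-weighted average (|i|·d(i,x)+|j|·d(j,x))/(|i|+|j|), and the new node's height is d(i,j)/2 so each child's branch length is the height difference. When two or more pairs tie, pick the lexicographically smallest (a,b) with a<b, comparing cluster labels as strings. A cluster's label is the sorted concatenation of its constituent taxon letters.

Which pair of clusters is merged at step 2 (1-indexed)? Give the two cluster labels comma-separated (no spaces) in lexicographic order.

1. join A+Y (d=1) ⇒ AY; edges |A|=1/2, |Y|=1/2
  updated: d(AY,M)=29/2, d(AY,Z)=7
2. join AY+Z (d=7) ⇒ AYZ; edges |AY|=3, |Z|=7/2
  updated: d(AYZ,M)=47/3
3. join AYZ+M (d=47/3) ⇒ AMYZ; edges |AYZ|=13/3, |M|=47/6
final tree: (((A:1/2,Y:1/2):3,Z:7/2):13/3,M:47/6)
total length: 59/3

AY,Z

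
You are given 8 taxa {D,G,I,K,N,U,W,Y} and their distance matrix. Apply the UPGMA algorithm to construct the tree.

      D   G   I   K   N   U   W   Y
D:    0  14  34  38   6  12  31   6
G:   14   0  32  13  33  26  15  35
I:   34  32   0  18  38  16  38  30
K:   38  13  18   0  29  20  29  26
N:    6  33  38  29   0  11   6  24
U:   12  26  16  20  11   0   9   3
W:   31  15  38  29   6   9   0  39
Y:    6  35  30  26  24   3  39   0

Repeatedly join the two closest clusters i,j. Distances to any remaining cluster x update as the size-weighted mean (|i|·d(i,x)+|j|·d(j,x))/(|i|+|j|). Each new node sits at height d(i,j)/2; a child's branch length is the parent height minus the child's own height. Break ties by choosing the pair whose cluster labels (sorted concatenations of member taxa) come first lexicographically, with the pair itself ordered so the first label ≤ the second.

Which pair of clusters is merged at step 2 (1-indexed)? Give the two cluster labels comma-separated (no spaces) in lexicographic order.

D,N

1. join U+Y (d=3) ⇒ UY; edges |U|=3/2, |Y|=3/2
  updated: d(D,UY)=9, d(G,UY)=61/2, d(I,UY)=23, d(K,UY)=23, d(N,UY)=35/2, d(UY,W)=24
2. join D+N (d=6) ⇒ DN; edges |D|=3, |N|=3
  updated: d(DN,G)=47/2, d(DN,I)=36, d(DN,K)=67/2, d(DN,UY)=53/4, d(DN,W)=37/2
3. join G+K (d=13) ⇒ GK; edges |G|=13/2, |K|=13/2
  updated: d(DN,GK)=57/2, d(GK,I)=25, d(GK,UY)=107/4, d(GK,W)=22
4. join DN+UY (d=53/4) ⇒ DNUY; edges |DN|=29/8, |UY|=41/8
  updated: d(DNUY,GK)=221/8, d(DNUY,I)=59/2, d(DNUY,W)=85/4
5. join DNUY+W (d=85/4) ⇒ DNUWY; edges |DNUY|=4, |W|=85/8
  updated: d(DNUWY,GK)=53/2, d(DNUWY,I)=156/5
6. join GK+I (d=25) ⇒ GIK; edges |GK|=6, |I|=25/2
  updated: d(DNUWY,GIK)=421/15
7. join DNUWY+GIK (d=421/15) ⇒ DGIKNUWY; edges |DNUWY|=409/120, |GIK|=23/15
final tree: ((((D:3,N:3):29/8,(U:3/2,Y:3/2):41/8):4,W:85/8):409/120,((G:13/2,K:13/2):6,I:25/2):23/15)
total length: 4129/60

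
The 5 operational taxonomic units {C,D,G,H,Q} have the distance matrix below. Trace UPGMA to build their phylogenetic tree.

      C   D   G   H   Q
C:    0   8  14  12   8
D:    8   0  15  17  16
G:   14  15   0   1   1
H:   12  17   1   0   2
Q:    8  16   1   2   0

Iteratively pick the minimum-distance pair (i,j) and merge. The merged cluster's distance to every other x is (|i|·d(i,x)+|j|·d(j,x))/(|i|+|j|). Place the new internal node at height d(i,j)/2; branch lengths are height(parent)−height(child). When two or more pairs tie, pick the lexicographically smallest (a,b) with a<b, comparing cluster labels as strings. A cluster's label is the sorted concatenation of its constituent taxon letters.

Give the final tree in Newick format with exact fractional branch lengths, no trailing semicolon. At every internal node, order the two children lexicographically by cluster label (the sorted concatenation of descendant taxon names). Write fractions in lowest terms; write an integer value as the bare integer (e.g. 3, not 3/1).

step 1: merge (G,H) at d=1; branch lengths G→1/2, H→1/2; new cluster GH
  updated: d(C,GH)=13, d(D,GH)=16, d(GH,Q)=3/2
step 2: merge (GH,Q) at d=3/2; branch lengths GH→1/4, Q→3/4; new cluster GHQ
  updated: d(C,GHQ)=34/3, d(D,GHQ)=16
step 3: merge (C,D) at d=8; branch lengths C→4, D→4; new cluster CD
  updated: d(CD,GHQ)=41/3
step 4: merge (CD,GHQ) at d=41/3; branch lengths CD→17/6, GHQ→73/12; new cluster CDGHQ
final tree: ((C:4,D:4):17/6,((G:1/2,H:1/2):1/4,Q:3/4):73/12)
total length: 227/12

((C:4,D:4):17/6,((G:1/2,H:1/2):1/4,Q:3/4):73/12)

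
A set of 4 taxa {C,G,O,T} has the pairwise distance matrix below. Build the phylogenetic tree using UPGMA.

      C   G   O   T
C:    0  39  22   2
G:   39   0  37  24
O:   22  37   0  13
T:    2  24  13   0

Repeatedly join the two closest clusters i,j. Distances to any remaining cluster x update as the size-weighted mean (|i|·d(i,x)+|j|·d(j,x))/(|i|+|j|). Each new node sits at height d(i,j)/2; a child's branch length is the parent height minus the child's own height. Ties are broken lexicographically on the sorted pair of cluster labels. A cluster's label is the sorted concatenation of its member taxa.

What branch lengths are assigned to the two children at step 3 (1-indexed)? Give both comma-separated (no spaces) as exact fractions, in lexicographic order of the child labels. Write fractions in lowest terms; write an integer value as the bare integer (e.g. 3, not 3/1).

95/12,50/3

step 1: merge (C,T) at d=2; branch lengths C→1, T→1; new cluster CT
  updated: d(CT,G)=63/2, d(CT,O)=35/2
step 2: merge (CT,O) at d=35/2; branch lengths CT→31/4, O→35/4; new cluster COT
  updated: d(COT,G)=100/3
step 3: merge (COT,G) at d=100/3; branch lengths COT→95/12, G→50/3; new cluster CGOT
final tree: (((C:1,T:1):31/4,O:35/4):95/12,G:50/3)
total length: 517/12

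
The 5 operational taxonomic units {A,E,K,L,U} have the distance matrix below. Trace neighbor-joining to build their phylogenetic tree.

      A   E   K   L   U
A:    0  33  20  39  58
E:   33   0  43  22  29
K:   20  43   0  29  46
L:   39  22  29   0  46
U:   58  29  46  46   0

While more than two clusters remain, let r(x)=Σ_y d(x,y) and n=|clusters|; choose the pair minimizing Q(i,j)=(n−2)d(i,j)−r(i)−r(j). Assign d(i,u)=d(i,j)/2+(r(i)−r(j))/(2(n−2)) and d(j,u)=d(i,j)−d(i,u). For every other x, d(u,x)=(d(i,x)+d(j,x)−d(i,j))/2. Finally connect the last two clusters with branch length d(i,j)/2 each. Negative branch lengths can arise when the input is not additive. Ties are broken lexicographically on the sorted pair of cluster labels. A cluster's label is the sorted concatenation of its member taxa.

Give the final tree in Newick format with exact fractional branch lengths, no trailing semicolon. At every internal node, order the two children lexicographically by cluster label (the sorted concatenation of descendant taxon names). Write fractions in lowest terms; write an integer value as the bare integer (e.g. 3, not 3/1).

((((A:12,K:8):25/2,L:23/2):8,E:5):12,U:12)

step 1: merge (A,K) at d=20, Q=-228; branch lengths A→12, K→8; new cluster AK
  updated: d(AK,E)=28, d(AK,L)=24, d(AK,U)=42
step 2: merge (AK,L) at d=24, Q=-138; branch lengths AK→25/2, L→23/2; new cluster AKL
  updated: d(AKL,E)=13, d(AKL,U)=32
step 3: merge (AKL,E) at d=13, Q=-74; branch lengths AKL→8, E→5; new cluster AEKL
  updated: d(AEKL,U)=24
step 4: merge (AEKL,U) at d=24; branch lengths AEKL→12, U→12; new cluster AEKLU
final tree: ((((A:12,K:8):25/2,L:23/2):8,E:5):12,U:12)
total length: 81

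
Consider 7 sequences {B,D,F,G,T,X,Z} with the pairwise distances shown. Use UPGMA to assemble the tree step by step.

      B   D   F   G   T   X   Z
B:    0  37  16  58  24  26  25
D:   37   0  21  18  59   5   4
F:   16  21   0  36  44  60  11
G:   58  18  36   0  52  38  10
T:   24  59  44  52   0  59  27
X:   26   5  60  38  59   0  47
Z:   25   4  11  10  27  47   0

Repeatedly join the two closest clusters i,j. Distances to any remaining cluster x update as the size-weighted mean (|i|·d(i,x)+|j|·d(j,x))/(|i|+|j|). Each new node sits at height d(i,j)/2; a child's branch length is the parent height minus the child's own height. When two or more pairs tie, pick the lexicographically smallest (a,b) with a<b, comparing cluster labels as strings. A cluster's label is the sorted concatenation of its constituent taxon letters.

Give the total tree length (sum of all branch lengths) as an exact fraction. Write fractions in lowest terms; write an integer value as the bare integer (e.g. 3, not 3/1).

353/4

iteration 1: select D,Z (d=4); attach at lengths (2, 2); label the merged cluster DZ
  updated: d(B,DZ)=31, d(DZ,F)=16, d(DZ,G)=14, d(DZ,T)=43, d(DZ,X)=26
iteration 2: select DZ,G (d=14); attach at lengths (5, 7); label the merged cluster DGZ
  updated: d(B,DGZ)=40, d(DGZ,F)=68/3, d(DGZ,T)=46, d(DGZ,X)=30
iteration 3: select B,F (d=16); attach at lengths (8, 8); label the merged cluster BF
  updated: d(BF,DGZ)=94/3, d(BF,T)=34, d(BF,X)=43
iteration 4: select DGZ,X (d=30); attach at lengths (8, 15); label the merged cluster DGXZ
  updated: d(BF,DGXZ)=137/4, d(DGXZ,T)=197/4
iteration 5: select BF,T (d=34); attach at lengths (9, 17); label the merged cluster BFT
  updated: d(BFT,DGXZ)=157/4
iteration 6: select BFT,DGXZ (d=157/4); attach at lengths (21/8, 37/8); label the merged cluster BDFGTXZ
final tree: (((B:8,F:8):9,T:17):21/8,(((D:2,Z:2):5,G:7):8,X:15):37/8)
total length: 353/4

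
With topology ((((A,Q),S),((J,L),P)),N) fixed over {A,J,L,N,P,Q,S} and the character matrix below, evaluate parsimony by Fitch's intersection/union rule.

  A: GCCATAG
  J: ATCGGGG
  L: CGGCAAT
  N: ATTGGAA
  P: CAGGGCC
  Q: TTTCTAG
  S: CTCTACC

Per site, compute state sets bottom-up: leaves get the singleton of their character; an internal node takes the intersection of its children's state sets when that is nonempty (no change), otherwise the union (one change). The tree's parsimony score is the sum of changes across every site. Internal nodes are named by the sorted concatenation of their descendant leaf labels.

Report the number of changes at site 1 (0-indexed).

site 0, node AQ: A={G} ∪ Q={T} → {G,T} (+1)
site 0, node AQS: AQ={G,T} ∪ S={C} → {C,G,T} (+1)
site 0, node JL: J={A} ∪ L={C} → {A,C} (+1)
site 0, node JLP: JL={A,C} ∩ P={C} → {C} (+0)
site 0, node AJLPQS: AQS={C,G,T} ∩ JLP={C} → {C} (+0)
site 0, node AJLNPQS: AJLPQS={C} ∪ N={A} → {A,C} (+1)
site 1, node AQ: A={C} ∪ Q={T} → {C,T} (+1)
site 1, node AQS: AQ={C,T} ∩ S={T} → {T} (+0)
site 1, node JL: J={T} ∪ L={G} → {G,T} (+1)
site 1, node JLP: JL={G,T} ∪ P={A} → {A,G,T} (+1)
site 1, node AJLPQS: AQS={T} ∩ JLP={A,G,T} → {T} (+0)
site 1, node AJLNPQS: AJLPQS={T} ∩ N={T} → {T} (+0)
site 2, node AQ: A={C} ∪ Q={T} → {C,T} (+1)
site 2, node AQS: AQ={C,T} ∩ S={C} → {C} (+0)
site 2, node JL: J={C} ∪ L={G} → {C,G} (+1)
site 2, node JLP: JL={C,G} ∩ P={G} → {G} (+0)
site 2, node AJLPQS: AQS={C} ∪ JLP={G} → {C,G} (+1)
site 2, node AJLNPQS: AJLPQS={C,G} ∪ N={T} → {C,G,T} (+1)
site 3, node AQ: A={A} ∪ Q={C} → {A,C} (+1)
site 3, node AQS: AQ={A,C} ∪ S={T} → {A,C,T} (+1)
site 3, node JL: J={G} ∪ L={C} → {C,G} (+1)
site 3, node JLP: JL={C,G} ∩ P={G} → {G} (+0)
site 3, node AJLPQS: AQS={A,C,T} ∪ JLP={G} → {A,C,G,T} (+1)
site 3, node AJLNPQS: AJLPQS={A,C,G,T} ∩ N={G} → {G} (+0)
site 4, node AQ: A={T} ∩ Q={T} → {T} (+0)
site 4, node AQS: AQ={T} ∪ S={A} → {A,T} (+1)
site 4, node JL: J={G} ∪ L={A} → {A,G} (+1)
site 4, node JLP: JL={A,G} ∩ P={G} → {G} (+0)
site 4, node AJLPQS: AQS={A,T} ∪ JLP={G} → {A,G,T} (+1)
site 4, node AJLNPQS: AJLPQS={A,G,T} ∩ N={G} → {G} (+0)
site 5, node AQ: A={A} ∩ Q={A} → {A} (+0)
site 5, node AQS: AQ={A} ∪ S={C} → {A,C} (+1)
site 5, node JL: J={G} ∪ L={A} → {A,G} (+1)
site 5, node JLP: JL={A,G} ∪ P={C} → {A,C,G} (+1)
site 5, node AJLPQS: AQS={A,C} ∩ JLP={A,C,G} → {A,C} (+0)
site 5, node AJLNPQS: AJLPQS={A,C} ∩ N={A} → {A} (+0)
site 6, node AQ: A={G} ∩ Q={G} → {G} (+0)
site 6, node AQS: AQ={G} ∪ S={C} → {C,G} (+1)
site 6, node JL: J={G} ∪ L={T} → {G,T} (+1)
site 6, node JLP: JL={G,T} ∪ P={C} → {C,G,T} (+1)
site 6, node AJLPQS: AQS={C,G} ∩ JLP={C,G,T} → {C,G} (+0)
site 6, node AJLNPQS: AJLPQS={C,G} ∪ N={A} → {A,C,G} (+1)
per-site changes: [4, 3, 4, 4, 3, 3, 4]; total = 25

3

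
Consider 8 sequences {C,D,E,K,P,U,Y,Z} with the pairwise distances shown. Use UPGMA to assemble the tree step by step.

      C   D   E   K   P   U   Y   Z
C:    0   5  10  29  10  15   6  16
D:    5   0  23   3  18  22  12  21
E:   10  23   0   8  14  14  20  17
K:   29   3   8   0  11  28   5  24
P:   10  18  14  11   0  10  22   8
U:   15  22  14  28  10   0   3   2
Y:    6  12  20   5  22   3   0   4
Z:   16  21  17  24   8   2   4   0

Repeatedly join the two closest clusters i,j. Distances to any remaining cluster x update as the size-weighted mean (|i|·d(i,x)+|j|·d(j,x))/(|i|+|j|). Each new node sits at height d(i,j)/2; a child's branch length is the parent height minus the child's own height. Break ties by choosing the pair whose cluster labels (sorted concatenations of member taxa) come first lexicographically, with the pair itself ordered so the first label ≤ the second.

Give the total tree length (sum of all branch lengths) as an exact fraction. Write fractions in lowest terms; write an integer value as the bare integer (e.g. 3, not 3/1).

1423/36

step 1: merge (U,Z) at d=2; branch lengths U→1, Z→1; new cluster UZ
  updated: d(C,UZ)=31/2, d(D,UZ)=43/2, d(E,UZ)=31/2, d(K,UZ)=26, d(P,UZ)=9, d(UZ,Y)=7/2
step 2: merge (D,K) at d=3; branch lengths D→3/2, K→3/2; new cluster DK
  updated: d(C,DK)=17, d(DK,E)=31/2, d(DK,P)=29/2, d(DK,UZ)=95/4, d(DK,Y)=17/2
step 3: merge (UZ,Y) at d=7/2; branch lengths UZ→3/4, Y→7/4; new cluster UYZ
  updated: d(C,UYZ)=37/3, d(DK,UYZ)=56/3, d(E,UYZ)=17, d(P,UYZ)=40/3
step 4: merge (C,E) at d=10; branch lengths C→5, E→5; new cluster CE
  updated: d(CE,DK)=65/4, d(CE,P)=12, d(CE,UYZ)=44/3
step 5: merge (CE,P) at d=12; branch lengths CE→1, P→6; new cluster CEP
  updated: d(CEP,DK)=47/3, d(CEP,UYZ)=128/9
step 6: merge (CEP,UYZ) at d=128/9; branch lengths CEP→10/9, UYZ→193/36; new cluster CEPUYZ
  updated: d(CEPUYZ,DK)=103/6
step 7: merge (CEPUYZ,DK) at d=103/6; branch lengths CEPUYZ→53/36, DK→85/12; new cluster CDEKPUYZ
final tree: ((((C:5,E:5):1,P:6):10/9,((U:1,Z:1):3/4,Y:7/4):193/36):53/36,(D:3/2,K:3/2):85/12)
total length: 1423/36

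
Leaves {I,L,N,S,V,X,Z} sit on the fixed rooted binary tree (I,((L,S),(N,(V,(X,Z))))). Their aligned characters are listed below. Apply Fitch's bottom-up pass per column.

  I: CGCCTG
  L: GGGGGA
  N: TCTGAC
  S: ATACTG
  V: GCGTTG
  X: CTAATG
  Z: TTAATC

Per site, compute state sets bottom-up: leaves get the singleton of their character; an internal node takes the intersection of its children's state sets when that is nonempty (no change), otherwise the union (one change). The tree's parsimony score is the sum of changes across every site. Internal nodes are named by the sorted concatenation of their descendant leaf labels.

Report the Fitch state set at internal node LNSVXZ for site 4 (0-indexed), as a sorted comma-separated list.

T

[col 0] LS: children L:{G}, S:{A} ∪→ {A,G}; cost 1
[col 0] XZ: children X:{C}, Z:{T} ∪→ {C,T}; cost 1
[col 0] VXZ: children V:{G}, XZ:{C,T} ∪→ {C,G,T}; cost 1
[col 0] NVXZ: children N:{T}, VXZ:{C,G,T} ∩→ {T}; cost 0
[col 0] LNSVXZ: children LS:{A,G}, NVXZ:{T} ∪→ {A,G,T}; cost 1
[col 0] ILNSVXZ: children I:{C}, LNSVXZ:{A,G,T} ∪→ {A,C,G,T}; cost 1
[col 1] LS: children L:{G}, S:{T} ∪→ {G,T}; cost 1
[col 1] XZ: children X:{T}, Z:{T} ∩→ {T}; cost 0
[col 1] VXZ: children V:{C}, XZ:{T} ∪→ {C,T}; cost 1
[col 1] NVXZ: children N:{C}, VXZ:{C,T} ∩→ {C}; cost 0
[col 1] LNSVXZ: children LS:{G,T}, NVXZ:{C} ∪→ {C,G,T}; cost 1
[col 1] ILNSVXZ: children I:{G}, LNSVXZ:{C,G,T} ∩→ {G}; cost 0
[col 2] LS: children L:{G}, S:{A} ∪→ {A,G}; cost 1
[col 2] XZ: children X:{A}, Z:{A} ∩→ {A}; cost 0
[col 2] VXZ: children V:{G}, XZ:{A} ∪→ {A,G}; cost 1
[col 2] NVXZ: children N:{T}, VXZ:{A,G} ∪→ {A,G,T}; cost 1
[col 2] LNSVXZ: children LS:{A,G}, NVXZ:{A,G,T} ∩→ {A,G}; cost 0
[col 2] ILNSVXZ: children I:{C}, LNSVXZ:{A,G} ∪→ {A,C,G}; cost 1
[col 3] LS: children L:{G}, S:{C} ∪→ {C,G}; cost 1
[col 3] XZ: children X:{A}, Z:{A} ∩→ {A}; cost 0
[col 3] VXZ: children V:{T}, XZ:{A} ∪→ {A,T}; cost 1
[col 3] NVXZ: children N:{G}, VXZ:{A,T} ∪→ {A,G,T}; cost 1
[col 3] LNSVXZ: children LS:{C,G}, NVXZ:{A,G,T} ∩→ {G}; cost 0
[col 3] ILNSVXZ: children I:{C}, LNSVXZ:{G} ∪→ {C,G}; cost 1
[col 4] LS: children L:{G}, S:{T} ∪→ {G,T}; cost 1
[col 4] XZ: children X:{T}, Z:{T} ∩→ {T}; cost 0
[col 4] VXZ: children V:{T}, XZ:{T} ∩→ {T}; cost 0
[col 4] NVXZ: children N:{A}, VXZ:{T} ∪→ {A,T}; cost 1
[col 4] LNSVXZ: children LS:{G,T}, NVXZ:{A,T} ∩→ {T}; cost 0
[col 4] ILNSVXZ: children I:{T}, LNSVXZ:{T} ∩→ {T}; cost 0
[col 5] LS: children L:{A}, S:{G} ∪→ {A,G}; cost 1
[col 5] XZ: children X:{G}, Z:{C} ∪→ {C,G}; cost 1
[col 5] VXZ: children V:{G}, XZ:{C,G} ∩→ {G}; cost 0
[col 5] NVXZ: children N:{C}, VXZ:{G} ∪→ {C,G}; cost 1
[col 5] LNSVXZ: children LS:{A,G}, NVXZ:{C,G} ∩→ {G}; cost 0
[col 5] ILNSVXZ: children I:{G}, LNSVXZ:{G} ∩→ {G}; cost 0
per-site changes: [5, 3, 4, 4, 2, 3]; total = 21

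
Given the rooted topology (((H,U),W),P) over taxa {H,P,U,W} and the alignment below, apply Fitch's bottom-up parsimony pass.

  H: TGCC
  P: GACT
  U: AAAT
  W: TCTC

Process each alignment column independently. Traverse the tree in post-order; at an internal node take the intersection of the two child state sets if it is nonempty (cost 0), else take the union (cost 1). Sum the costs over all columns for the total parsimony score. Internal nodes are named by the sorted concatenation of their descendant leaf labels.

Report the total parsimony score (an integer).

8

[col 0] HU: children H:{T}, U:{A} ∪→ {A,T}; cost 1
[col 0] HUW: children HU:{A,T}, W:{T} ∩→ {T}; cost 0
[col 0] HPUW: children HUW:{T}, P:{G} ∪→ {G,T}; cost 1
[col 1] HU: children H:{G}, U:{A} ∪→ {A,G}; cost 1
[col 1] HUW: children HU:{A,G}, W:{C} ∪→ {A,C,G}; cost 1
[col 1] HPUW: children HUW:{A,C,G}, P:{A} ∩→ {A}; cost 0
[col 2] HU: children H:{C}, U:{A} ∪→ {A,C}; cost 1
[col 2] HUW: children HU:{A,C}, W:{T} ∪→ {A,C,T}; cost 1
[col 2] HPUW: children HUW:{A,C,T}, P:{C} ∩→ {C}; cost 0
[col 3] HU: children H:{C}, U:{T} ∪→ {C,T}; cost 1
[col 3] HUW: children HU:{C,T}, W:{C} ∩→ {C}; cost 0
[col 3] HPUW: children HUW:{C}, P:{T} ∪→ {C,T}; cost 1
per-site changes: [2, 2, 2, 2]; total = 8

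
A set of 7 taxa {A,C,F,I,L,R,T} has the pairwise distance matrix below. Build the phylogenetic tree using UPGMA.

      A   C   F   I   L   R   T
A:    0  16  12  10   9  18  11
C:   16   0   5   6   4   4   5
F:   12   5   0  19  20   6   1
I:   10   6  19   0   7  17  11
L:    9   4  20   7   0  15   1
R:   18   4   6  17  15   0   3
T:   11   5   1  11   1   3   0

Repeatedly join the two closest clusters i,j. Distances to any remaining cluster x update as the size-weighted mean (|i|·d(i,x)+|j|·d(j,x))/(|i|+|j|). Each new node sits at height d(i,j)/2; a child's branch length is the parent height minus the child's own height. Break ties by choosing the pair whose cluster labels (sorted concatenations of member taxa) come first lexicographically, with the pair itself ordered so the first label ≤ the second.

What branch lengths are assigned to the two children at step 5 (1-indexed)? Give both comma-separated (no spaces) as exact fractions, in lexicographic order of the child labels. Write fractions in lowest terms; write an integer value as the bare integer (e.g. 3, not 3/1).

77/36,113/36

iteration 1: select F,T (d=1); attach at lengths (1/2, 1/2); label the merged cluster FT
  updated: d(A,FT)=23/2, d(C,FT)=5, d(FT,I)=15, d(FT,L)=21/2, d(FT,R)=9/2
iteration 2: select C,L (d=4); attach at lengths (2, 2); label the merged cluster CL
  updated: d(A,CL)=25/2, d(CL,FT)=31/4, d(CL,I)=13/2, d(CL,R)=19/2
iteration 3: select FT,R (d=9/2); attach at lengths (7/4, 9/4); label the merged cluster FRT
  updated: d(A,FRT)=41/3, d(CL,FRT)=25/3, d(FRT,I)=47/3
iteration 4: select CL,I (d=13/2); attach at lengths (5/4, 13/4); label the merged cluster CIL
  updated: d(A,CIL)=35/3, d(CIL,FRT)=97/9
iteration 5: select CIL,FRT (d=97/9); attach at lengths (77/36, 113/36); label the merged cluster CFILRT
  updated: d(A,CFILRT)=38/3
iteration 6: select A,CFILRT (d=38/3); attach at lengths (19/3, 17/18); label the merged cluster ACFILRT
final tree: (A:19/3,(((C:2,L:2):5/4,I:13/4):77/36,((F:1/2,T:1/2):7/4,R:9/4):113/36):17/18)
total length: 469/18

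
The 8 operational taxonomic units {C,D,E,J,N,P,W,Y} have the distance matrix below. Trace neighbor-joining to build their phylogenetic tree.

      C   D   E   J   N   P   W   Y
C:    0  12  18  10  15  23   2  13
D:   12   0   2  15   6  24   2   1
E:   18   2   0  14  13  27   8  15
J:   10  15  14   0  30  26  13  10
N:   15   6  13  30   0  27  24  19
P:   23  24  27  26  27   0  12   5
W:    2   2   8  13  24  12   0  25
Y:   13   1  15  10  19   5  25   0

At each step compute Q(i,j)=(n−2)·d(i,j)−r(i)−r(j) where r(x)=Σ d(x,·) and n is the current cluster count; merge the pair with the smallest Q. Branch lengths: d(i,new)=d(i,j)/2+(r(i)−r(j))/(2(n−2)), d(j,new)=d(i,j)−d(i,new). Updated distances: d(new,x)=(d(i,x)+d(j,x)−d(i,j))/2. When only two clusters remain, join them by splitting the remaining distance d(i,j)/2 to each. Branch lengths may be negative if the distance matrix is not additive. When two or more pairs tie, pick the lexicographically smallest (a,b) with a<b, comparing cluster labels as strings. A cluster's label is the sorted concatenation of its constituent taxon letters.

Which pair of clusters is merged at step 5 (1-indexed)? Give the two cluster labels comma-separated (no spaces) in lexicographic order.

CJPWY,E

1. join P+Y (d=5, Q=-202) ⇒ PY; edges |P|=43/6, |Y|=-13/6
  updated: d(C,PY)=31/2, d(D,PY)=10, d(E,PY)=37/2, d(J,PY)=31/2, d(N,PY)=41/2, d(PY,W)=16
2. join C+W (d=2, Q=-255/2) ⇒ CW; edges |C|=7/4, |W|=1/4
  updated: d(CW,D)=6, d(CW,E)=12, d(CW,J)=21/2, d(CW,N)=37/2, d(CW,PY)=59/4
3. join CW+J (d=21/2, Q=-419/4) ⇒ CJW; edges |CW|=75/32, |J|=261/32
  updated: d(CJW,D)=21/4, d(CJW,E)=31/4, d(CJW,N)=19, d(CJW,PY)=79/8
4. join CJW+PY (d=79/8, Q=-569/8) ⇒ CJPWY; edges |CJW|=101/48, |PY|=373/48
  updated: d(CJPWY,D)=43/16, d(CJPWY,E)=131/16, d(CJPWY,N)=237/16
5. join CJPWY+E (d=131/16, Q=-65/2) ⇒ CEJPWY; edges |CJPWY|=151/32, |E|=111/32
  updated: d(CEJPWY,D)=-7/4, d(CEJPWY,N)=157/16
6. join CEJPWY+D (d=-7/4, Q=-225/16) ⇒ CDEJPWY; edges |CEJPWY|=33/32, |D|=-89/32
  updated: d(CDEJPWY,N)=281/32
7. join CDEJPWY+N (d=281/32) ⇒ CDEJNPWY; edges |CDEJPWY|=281/64, |N|=281/64
final tree: ((((((C:7/4,W:1/4):75/32,J:261/32):101/48,(P:43/6,Y:-13/6):373/48):151/32,E:111/32):33/32,D:-89/32):281/64,N:281/64)
total length: 1363/32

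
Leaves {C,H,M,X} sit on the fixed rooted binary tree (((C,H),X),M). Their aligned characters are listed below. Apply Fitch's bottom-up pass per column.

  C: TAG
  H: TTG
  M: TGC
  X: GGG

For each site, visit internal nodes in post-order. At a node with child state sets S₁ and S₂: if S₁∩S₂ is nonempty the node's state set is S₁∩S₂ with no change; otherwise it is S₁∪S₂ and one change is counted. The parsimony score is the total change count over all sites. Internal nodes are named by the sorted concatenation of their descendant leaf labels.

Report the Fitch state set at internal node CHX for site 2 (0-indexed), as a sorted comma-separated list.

G

site 0, node CH: C={T} ∩ H={T} → {T} (+0)
site 0, node CHX: CH={T} ∪ X={G} → {G,T} (+1)
site 0, node CHMX: CHX={G,T} ∩ M={T} → {T} (+0)
site 1, node CH: C={A} ∪ H={T} → {A,T} (+1)
site 1, node CHX: CH={A,T} ∪ X={G} → {A,G,T} (+1)
site 1, node CHMX: CHX={A,G,T} ∩ M={G} → {G} (+0)
site 2, node CH: C={G} ∩ H={G} → {G} (+0)
site 2, node CHX: CH={G} ∩ X={G} → {G} (+0)
site 2, node CHMX: CHX={G} ∪ M={C} → {C,G} (+1)
per-site changes: [1, 2, 1]; total = 4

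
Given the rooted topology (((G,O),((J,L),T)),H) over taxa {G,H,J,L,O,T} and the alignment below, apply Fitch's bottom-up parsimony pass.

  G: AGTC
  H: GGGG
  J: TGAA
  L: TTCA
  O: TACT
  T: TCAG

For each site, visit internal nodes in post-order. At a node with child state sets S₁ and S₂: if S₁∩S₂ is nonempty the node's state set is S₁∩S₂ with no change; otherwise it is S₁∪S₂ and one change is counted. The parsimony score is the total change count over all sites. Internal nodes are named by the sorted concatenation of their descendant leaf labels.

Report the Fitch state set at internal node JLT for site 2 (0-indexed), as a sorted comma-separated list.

[col 0] GO: children G:{A}, O:{T} ∪→ {A,T}; cost 1
[col 0] JL: children J:{T}, L:{T} ∩→ {T}; cost 0
[col 0] JLT: children JL:{T}, T:{T} ∩→ {T}; cost 0
[col 0] GJLOT: children GO:{A,T}, JLT:{T} ∩→ {T}; cost 0
[col 0] GHJLOT: children GJLOT:{T}, H:{G} ∪→ {G,T}; cost 1
[col 1] GO: children G:{G}, O:{A} ∪→ {A,G}; cost 1
[col 1] JL: children J:{G}, L:{T} ∪→ {G,T}; cost 1
[col 1] JLT: children JL:{G,T}, T:{C} ∪→ {C,G,T}; cost 1
[col 1] GJLOT: children GO:{A,G}, JLT:{C,G,T} ∩→ {G}; cost 0
[col 1] GHJLOT: children GJLOT:{G}, H:{G} ∩→ {G}; cost 0
[col 2] GO: children G:{T}, O:{C} ∪→ {C,T}; cost 1
[col 2] JL: children J:{A}, L:{C} ∪→ {A,C}; cost 1
[col 2] JLT: children JL:{A,C}, T:{A} ∩→ {A}; cost 0
[col 2] GJLOT: children GO:{C,T}, JLT:{A} ∪→ {A,C,T}; cost 1
[col 2] GHJLOT: children GJLOT:{A,C,T}, H:{G} ∪→ {A,C,G,T}; cost 1
[col 3] GO: children G:{C}, O:{T} ∪→ {C,T}; cost 1
[col 3] JL: children J:{A}, L:{A} ∩→ {A}; cost 0
[col 3] JLT: children JL:{A}, T:{G} ∪→ {A,G}; cost 1
[col 3] GJLOT: children GO:{C,T}, JLT:{A,G} ∪→ {A,C,G,T}; cost 1
[col 3] GHJLOT: children GJLOT:{A,C,G,T}, H:{G} ∩→ {G}; cost 0
per-site changes: [2, 3, 4, 3]; total = 12

A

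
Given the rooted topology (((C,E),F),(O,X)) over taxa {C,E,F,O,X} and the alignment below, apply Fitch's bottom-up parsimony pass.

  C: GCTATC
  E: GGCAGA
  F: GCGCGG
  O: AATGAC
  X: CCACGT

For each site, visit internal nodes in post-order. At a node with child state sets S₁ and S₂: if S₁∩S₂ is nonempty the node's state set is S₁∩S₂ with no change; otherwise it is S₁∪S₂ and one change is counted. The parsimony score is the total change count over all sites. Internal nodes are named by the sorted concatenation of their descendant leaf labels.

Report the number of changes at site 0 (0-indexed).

[col 0] CE: children C:{G}, E:{G} ∩→ {G}; cost 0
[col 0] CEF: children CE:{G}, F:{G} ∩→ {G}; cost 0
[col 0] OX: children O:{A}, X:{C} ∪→ {A,C}; cost 1
[col 0] CEFOX: children CEF:{G}, OX:{A,C} ∪→ {A,C,G}; cost 1
[col 1] CE: children C:{C}, E:{G} ∪→ {C,G}; cost 1
[col 1] CEF: children CE:{C,G}, F:{C} ∩→ {C}; cost 0
[col 1] OX: children O:{A}, X:{C} ∪→ {A,C}; cost 1
[col 1] CEFOX: children CEF:{C}, OX:{A,C} ∩→ {C}; cost 0
[col 2] CE: children C:{T}, E:{C} ∪→ {C,T}; cost 1
[col 2] CEF: children CE:{C,T}, F:{G} ∪→ {C,G,T}; cost 1
[col 2] OX: children O:{T}, X:{A} ∪→ {A,T}; cost 1
[col 2] CEFOX: children CEF:{C,G,T}, OX:{A,T} ∩→ {T}; cost 0
[col 3] CE: children C:{A}, E:{A} ∩→ {A}; cost 0
[col 3] CEF: children CE:{A}, F:{C} ∪→ {A,C}; cost 1
[col 3] OX: children O:{G}, X:{C} ∪→ {C,G}; cost 1
[col 3] CEFOX: children CEF:{A,C}, OX:{C,G} ∩→ {C}; cost 0
[col 4] CE: children C:{T}, E:{G} ∪→ {G,T}; cost 1
[col 4] CEF: children CE:{G,T}, F:{G} ∩→ {G}; cost 0
[col 4] OX: children O:{A}, X:{G} ∪→ {A,G}; cost 1
[col 4] CEFOX: children CEF:{G}, OX:{A,G} ∩→ {G}; cost 0
[col 5] CE: children C:{C}, E:{A} ∪→ {A,C}; cost 1
[col 5] CEF: children CE:{A,C}, F:{G} ∪→ {A,C,G}; cost 1
[col 5] OX: children O:{C}, X:{T} ∪→ {C,T}; cost 1
[col 5] CEFOX: children CEF:{A,C,G}, OX:{C,T} ∩→ {C}; cost 0
per-site changes: [2, 2, 3, 2, 2, 3]; total = 14

2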